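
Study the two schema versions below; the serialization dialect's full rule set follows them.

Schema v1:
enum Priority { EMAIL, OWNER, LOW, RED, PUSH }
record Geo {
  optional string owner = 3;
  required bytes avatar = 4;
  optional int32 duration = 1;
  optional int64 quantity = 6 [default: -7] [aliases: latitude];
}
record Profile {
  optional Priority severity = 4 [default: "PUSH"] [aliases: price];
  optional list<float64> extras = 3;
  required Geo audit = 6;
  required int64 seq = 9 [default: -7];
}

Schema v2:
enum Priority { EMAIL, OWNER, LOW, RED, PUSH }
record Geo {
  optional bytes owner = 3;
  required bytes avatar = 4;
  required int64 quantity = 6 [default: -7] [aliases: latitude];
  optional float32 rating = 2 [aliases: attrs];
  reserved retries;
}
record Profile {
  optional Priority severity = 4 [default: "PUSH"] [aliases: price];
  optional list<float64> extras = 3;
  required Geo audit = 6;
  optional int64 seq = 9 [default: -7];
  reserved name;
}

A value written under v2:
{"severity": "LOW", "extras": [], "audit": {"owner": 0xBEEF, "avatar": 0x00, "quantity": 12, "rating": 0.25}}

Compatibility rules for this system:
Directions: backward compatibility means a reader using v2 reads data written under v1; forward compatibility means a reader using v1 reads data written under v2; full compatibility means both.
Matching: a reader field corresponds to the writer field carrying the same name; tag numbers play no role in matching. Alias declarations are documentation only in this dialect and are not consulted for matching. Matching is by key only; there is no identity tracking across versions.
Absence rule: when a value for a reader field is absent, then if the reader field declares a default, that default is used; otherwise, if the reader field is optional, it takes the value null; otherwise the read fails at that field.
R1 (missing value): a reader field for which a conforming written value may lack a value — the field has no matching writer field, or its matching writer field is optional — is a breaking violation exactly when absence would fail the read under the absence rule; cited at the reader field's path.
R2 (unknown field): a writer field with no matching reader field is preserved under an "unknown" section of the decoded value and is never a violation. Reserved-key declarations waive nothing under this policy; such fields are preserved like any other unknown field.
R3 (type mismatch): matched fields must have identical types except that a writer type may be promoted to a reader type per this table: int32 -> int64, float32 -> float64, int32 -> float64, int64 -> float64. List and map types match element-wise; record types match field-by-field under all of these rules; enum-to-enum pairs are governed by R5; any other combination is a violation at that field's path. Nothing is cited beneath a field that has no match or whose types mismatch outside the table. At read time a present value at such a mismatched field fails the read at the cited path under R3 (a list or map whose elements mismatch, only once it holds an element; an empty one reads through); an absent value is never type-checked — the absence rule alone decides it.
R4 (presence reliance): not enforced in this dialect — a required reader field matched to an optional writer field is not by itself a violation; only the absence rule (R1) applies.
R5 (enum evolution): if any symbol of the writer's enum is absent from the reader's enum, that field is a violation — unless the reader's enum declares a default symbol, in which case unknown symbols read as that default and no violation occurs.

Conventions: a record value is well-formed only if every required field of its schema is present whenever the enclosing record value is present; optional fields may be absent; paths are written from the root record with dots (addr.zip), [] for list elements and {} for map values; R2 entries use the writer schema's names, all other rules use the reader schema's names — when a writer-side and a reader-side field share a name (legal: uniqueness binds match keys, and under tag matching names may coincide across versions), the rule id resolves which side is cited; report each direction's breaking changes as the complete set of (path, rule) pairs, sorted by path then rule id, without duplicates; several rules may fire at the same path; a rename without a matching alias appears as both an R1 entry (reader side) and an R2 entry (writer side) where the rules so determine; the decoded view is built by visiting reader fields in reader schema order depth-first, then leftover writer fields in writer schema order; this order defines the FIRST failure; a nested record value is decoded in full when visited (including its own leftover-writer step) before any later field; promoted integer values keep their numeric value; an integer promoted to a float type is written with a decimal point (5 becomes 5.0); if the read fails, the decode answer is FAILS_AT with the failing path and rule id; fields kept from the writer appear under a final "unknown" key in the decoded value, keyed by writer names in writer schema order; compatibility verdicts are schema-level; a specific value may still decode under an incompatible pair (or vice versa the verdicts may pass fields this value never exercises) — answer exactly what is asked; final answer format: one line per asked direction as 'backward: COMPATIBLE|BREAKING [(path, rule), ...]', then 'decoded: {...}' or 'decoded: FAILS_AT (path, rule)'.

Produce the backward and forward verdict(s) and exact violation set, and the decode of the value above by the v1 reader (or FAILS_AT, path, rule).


arrows below run writer -> reader for Profile
backward on Profile — v2 reading data written by v1:
  severity <- severity (Priority -> Priority, writer optional)
  extras <- extras (list<float64> -> list<float64>, writer optional)
  audit <- audit (Geo -> Geo, writer required)
  seq <- seq (int64 -> int64, writer required)
  audit.owner <- audit.owner (string -> bytes, writer optional)
  audit.avatar <- audit.avatar (bytes -> bytes, writer required)
  audit.quantity <- audit.quantity (int64 -> int64, writer optional)
  audit.rating has no writer counterpart
  leftover writer field: audit.duration
  R3 fires at audit.owner
  => backward verdict for Profile: BREAKING, 1 violation(s)
forward on Profile — v1 reading data written by v2:
  severity <- severity (Priority -> Priority, writer optional)
  extras <- extras (list<float64> -> list<float64>, writer optional)
  audit <- audit (Geo -> Geo, writer required)
  seq <- seq (int64 -> int64, writer optional)
  audit.owner <- audit.owner (bytes -> string, writer optional)
  audit.avatar <- audit.avatar (bytes -> bytes, writer required)
  audit.duration has no writer counterpart
  audit.quantity <- audit.quantity (int64 -> int64, writer required)
  leftover writer field: audit.rating
  R3 fires at audit.owner
  => forward verdict for Profile: BREAKING, 1 violation(s)
decoding the Profile value with the v1 reader:
  severity := "LOW"
  extras := []
  read fails at audit.owner under R3
  => FAILS_AT (audit.owner, R3)

backward: BREAKING [(audit.owner, R3)]; forward: BREAKING [(audit.owner, R3)]; decoded: FAILS_AT (audit.owner, R3)


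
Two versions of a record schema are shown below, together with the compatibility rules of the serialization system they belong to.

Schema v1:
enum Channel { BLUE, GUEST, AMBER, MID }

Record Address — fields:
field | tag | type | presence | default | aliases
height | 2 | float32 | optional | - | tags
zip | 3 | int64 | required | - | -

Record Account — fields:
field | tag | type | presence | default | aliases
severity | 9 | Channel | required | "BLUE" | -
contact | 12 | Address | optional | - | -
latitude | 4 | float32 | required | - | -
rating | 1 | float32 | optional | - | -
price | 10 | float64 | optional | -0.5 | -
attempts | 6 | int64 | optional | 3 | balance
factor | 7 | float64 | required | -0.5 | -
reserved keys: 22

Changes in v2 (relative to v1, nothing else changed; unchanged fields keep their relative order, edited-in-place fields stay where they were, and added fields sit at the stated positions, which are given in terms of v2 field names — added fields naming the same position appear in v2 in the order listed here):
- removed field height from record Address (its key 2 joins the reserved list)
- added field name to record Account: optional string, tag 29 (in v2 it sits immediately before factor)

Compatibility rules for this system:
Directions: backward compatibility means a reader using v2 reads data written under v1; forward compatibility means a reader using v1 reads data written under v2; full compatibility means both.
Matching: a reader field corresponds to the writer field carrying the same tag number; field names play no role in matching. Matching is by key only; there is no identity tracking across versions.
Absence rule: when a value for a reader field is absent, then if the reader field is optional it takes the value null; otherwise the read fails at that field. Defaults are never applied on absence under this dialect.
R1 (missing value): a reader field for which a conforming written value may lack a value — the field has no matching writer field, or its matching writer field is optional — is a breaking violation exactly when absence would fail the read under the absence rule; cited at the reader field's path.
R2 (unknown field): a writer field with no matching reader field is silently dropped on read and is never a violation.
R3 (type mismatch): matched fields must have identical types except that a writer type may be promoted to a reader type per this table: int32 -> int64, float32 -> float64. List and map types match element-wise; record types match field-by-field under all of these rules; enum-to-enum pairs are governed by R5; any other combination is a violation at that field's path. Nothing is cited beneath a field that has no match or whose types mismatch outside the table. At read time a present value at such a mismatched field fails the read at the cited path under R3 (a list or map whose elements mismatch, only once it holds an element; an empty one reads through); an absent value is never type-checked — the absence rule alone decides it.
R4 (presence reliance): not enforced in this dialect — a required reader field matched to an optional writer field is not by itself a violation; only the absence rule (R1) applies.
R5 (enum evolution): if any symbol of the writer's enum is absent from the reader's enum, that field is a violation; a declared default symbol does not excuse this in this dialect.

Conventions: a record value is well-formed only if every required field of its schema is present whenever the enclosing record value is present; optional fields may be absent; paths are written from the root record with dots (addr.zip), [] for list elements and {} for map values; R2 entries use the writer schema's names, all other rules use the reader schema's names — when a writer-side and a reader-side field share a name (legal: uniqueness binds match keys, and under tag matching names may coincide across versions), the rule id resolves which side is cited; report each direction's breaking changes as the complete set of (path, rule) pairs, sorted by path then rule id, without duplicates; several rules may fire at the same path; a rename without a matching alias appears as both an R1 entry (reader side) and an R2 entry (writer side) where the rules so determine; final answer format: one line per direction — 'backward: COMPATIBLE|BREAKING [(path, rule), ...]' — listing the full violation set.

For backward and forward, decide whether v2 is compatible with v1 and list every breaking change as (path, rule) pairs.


backward: COMPATIBLE []; forward: COMPATIBLE []

arrows below run writer -> reader for Account
backward analysis of Account with v2 as reader and v1 as writer:
  writer required, Channel -> Channel: reader severity maps from writer severity
  writer optional, Address -> Address: reader contact maps from writer contact
  writer required, float32 -> float32: reader latitude maps from writer latitude
  writer optional, float32 -> float32: reader rating maps from writer rating
  writer optional, float64 -> float64: reader price maps from writer price
  writer optional, int64 -> int64: reader attempts maps from writer attempts
  name has no writer counterpart
  writer required, float64 -> float64: reader factor maps from writer factor
  writer required, int64 -> int64: reader contact.zip maps from writer contact.zip
  contact.height (writer side), unknown to reader
  nothing fires on Account: backward is COMPATIBLE
forward analysis of Account with v1 as reader and v2 as writer:
  writer required, Channel -> Channel: reader severity maps from writer severity
  writer optional, Address -> Address: reader contact maps from writer contact
  writer required, float32 -> float32: reader latitude maps from writer latitude
  writer optional, float32 -> float32: reader rating maps from writer rating
  writer optional, float64 -> float64: reader price maps from writer price
  writer optional, int64 -> int64: reader attempts maps from writer attempts
  writer required, float64 -> float64: reader factor maps from writer factor
  name (writer side), unknown to reader
  contact.height has no writer counterpart
  writer required, int64 -> int64: reader contact.zip maps from writer contact.zip
  nothing fires on Account: forward is COMPATIBLE


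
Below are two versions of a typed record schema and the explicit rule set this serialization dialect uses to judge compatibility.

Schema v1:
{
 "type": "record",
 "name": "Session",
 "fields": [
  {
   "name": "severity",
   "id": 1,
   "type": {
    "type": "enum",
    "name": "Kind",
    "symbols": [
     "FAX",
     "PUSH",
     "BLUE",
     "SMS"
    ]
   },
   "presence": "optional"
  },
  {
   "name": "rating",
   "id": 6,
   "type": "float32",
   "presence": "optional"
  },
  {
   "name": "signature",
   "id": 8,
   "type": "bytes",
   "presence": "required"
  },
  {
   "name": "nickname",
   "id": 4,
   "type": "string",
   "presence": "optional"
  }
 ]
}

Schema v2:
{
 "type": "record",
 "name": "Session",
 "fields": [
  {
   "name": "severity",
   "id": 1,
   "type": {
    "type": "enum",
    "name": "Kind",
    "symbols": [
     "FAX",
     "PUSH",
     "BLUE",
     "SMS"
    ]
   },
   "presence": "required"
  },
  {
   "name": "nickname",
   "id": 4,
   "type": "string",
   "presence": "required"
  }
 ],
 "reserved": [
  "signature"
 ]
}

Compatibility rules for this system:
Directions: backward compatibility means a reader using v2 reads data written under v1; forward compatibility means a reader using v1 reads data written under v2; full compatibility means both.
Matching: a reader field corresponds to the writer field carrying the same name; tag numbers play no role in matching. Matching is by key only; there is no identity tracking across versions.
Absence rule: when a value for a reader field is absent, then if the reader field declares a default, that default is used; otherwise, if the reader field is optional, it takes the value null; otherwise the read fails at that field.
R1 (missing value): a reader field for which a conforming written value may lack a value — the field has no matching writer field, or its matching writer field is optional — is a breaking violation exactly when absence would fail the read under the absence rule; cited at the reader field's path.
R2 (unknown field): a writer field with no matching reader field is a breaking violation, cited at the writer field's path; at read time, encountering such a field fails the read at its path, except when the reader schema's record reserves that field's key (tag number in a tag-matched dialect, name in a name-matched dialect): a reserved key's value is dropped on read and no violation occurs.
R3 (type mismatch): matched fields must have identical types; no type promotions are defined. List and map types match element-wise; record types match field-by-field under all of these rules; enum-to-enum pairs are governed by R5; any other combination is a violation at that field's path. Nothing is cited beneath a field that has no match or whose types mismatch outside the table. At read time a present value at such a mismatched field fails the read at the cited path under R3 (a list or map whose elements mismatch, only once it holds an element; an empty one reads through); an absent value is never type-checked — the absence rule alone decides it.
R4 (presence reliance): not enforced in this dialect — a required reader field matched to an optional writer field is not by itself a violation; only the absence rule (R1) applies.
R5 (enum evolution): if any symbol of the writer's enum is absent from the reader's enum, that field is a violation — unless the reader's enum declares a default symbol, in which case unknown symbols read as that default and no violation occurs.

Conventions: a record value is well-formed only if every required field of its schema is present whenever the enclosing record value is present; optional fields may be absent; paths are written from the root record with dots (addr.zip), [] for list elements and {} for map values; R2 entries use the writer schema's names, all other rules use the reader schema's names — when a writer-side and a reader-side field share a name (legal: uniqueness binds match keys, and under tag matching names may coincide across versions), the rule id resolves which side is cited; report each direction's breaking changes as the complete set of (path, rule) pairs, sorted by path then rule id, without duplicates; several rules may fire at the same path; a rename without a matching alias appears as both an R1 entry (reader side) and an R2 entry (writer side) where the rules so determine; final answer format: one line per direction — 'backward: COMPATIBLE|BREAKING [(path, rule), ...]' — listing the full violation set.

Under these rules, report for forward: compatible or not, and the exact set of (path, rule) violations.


forward: BREAKING [(signature, R1)]

arrows below run writer -> reader for Session
forward for Session (reader v1, writer v2):
  writer required, Kind -> Kind: reader severity maps from writer severity
  rating has no writer counterpart
  signature has no writer counterpart
  writer required, string -> string: reader nickname maps from writer nickname
  violation R1 at signature
  => 1 violation(s): forward is BREAKING for Session
the rest of the Session diff is inert for this question:
  field severity in record Session: optional changed to required -> affects backward compatibility only, which is not asked
  removed field rating from record Session -> affects backward compatibility only, which is not asked
  field nickname in record Session: optional changed to required -> affects backward compatibility only, which is not asked


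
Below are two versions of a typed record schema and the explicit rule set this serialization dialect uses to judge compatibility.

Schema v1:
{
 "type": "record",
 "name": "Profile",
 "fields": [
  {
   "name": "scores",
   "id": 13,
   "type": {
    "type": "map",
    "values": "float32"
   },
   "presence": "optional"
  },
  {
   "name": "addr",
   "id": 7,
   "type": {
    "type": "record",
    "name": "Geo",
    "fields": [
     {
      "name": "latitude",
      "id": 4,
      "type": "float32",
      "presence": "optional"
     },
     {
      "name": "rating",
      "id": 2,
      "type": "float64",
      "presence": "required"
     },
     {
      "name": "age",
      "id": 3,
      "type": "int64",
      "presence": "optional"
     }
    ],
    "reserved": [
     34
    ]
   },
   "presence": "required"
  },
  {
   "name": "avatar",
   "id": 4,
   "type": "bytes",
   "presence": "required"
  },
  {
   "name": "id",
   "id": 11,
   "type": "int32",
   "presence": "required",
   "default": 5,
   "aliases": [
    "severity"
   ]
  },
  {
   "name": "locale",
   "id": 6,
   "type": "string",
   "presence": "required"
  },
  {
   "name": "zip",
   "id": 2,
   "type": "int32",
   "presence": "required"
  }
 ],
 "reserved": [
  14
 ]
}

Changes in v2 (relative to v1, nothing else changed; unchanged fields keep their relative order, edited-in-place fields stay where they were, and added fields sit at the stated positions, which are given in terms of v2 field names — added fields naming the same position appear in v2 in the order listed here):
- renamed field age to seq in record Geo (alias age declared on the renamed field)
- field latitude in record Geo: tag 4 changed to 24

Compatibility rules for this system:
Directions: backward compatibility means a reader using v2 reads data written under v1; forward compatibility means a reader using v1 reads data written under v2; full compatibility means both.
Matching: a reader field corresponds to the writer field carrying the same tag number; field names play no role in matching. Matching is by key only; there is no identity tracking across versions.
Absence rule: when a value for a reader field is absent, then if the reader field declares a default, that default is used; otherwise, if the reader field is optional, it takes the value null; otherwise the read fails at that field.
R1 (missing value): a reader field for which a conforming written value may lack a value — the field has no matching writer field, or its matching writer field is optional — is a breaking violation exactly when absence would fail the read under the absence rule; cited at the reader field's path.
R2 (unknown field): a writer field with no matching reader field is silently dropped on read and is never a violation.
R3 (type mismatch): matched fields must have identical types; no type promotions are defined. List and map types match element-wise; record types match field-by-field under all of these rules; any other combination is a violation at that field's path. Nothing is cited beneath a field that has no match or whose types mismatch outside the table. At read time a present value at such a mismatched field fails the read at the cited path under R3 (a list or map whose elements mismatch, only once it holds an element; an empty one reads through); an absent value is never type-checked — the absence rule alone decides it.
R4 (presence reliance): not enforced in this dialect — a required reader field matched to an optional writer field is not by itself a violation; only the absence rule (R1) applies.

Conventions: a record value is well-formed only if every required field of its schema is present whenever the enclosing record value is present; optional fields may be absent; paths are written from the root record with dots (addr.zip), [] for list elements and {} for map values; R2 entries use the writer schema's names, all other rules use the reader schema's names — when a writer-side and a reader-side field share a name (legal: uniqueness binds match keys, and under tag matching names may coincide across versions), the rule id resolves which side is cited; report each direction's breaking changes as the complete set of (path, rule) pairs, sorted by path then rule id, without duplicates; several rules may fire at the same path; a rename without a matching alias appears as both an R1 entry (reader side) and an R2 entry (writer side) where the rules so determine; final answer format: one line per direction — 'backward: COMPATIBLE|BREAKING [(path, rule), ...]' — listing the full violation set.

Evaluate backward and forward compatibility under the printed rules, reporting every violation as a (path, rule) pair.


backward: COMPATIBLE []; forward: COMPATIBLE []

arrows below run writer -> reader for Profile
backward for Profile (reader v2, writer v1):
  scores: map<string, float32> -> map<string, float32>, writer optional; from scores
  addr: Geo -> Geo, writer required; from addr
  avatar: bytes -> bytes, writer required; from avatar
  id: int32 -> int32, writer required; from id
  locale: string -> string, writer required; from locale
  zip: int32 -> int32, writer required; from zip
  addr.latitude: no writer-side match
  addr.rating: float64 -> float64, writer required; from addr.rating
  addr.seq: int64 -> int64, writer optional; from addr.age
  leftover writer field: addr.latitude
  => no violations; backward on Profile: COMPATIBLE
forward for Profile (reader v1, writer v2):
  scores: map<string, float32> -> map<string, float32>, writer optional; from scores
  addr: Geo -> Geo, writer required; from addr
  avatar: bytes -> bytes, writer required; from avatar
  id: int32 -> int32, writer required; from id
  locale: string -> string, writer required; from locale
  zip: int32 -> int32, writer required; from zip
  addr.latitude: no writer-side match
  addr.rating: float64 -> float64, writer required; from addr.rating
  addr.age: int64 -> int64, writer optional; from addr.seq
  leftover writer field: addr.latitude
  => no violations; forward on Profile: COMPATIBLE


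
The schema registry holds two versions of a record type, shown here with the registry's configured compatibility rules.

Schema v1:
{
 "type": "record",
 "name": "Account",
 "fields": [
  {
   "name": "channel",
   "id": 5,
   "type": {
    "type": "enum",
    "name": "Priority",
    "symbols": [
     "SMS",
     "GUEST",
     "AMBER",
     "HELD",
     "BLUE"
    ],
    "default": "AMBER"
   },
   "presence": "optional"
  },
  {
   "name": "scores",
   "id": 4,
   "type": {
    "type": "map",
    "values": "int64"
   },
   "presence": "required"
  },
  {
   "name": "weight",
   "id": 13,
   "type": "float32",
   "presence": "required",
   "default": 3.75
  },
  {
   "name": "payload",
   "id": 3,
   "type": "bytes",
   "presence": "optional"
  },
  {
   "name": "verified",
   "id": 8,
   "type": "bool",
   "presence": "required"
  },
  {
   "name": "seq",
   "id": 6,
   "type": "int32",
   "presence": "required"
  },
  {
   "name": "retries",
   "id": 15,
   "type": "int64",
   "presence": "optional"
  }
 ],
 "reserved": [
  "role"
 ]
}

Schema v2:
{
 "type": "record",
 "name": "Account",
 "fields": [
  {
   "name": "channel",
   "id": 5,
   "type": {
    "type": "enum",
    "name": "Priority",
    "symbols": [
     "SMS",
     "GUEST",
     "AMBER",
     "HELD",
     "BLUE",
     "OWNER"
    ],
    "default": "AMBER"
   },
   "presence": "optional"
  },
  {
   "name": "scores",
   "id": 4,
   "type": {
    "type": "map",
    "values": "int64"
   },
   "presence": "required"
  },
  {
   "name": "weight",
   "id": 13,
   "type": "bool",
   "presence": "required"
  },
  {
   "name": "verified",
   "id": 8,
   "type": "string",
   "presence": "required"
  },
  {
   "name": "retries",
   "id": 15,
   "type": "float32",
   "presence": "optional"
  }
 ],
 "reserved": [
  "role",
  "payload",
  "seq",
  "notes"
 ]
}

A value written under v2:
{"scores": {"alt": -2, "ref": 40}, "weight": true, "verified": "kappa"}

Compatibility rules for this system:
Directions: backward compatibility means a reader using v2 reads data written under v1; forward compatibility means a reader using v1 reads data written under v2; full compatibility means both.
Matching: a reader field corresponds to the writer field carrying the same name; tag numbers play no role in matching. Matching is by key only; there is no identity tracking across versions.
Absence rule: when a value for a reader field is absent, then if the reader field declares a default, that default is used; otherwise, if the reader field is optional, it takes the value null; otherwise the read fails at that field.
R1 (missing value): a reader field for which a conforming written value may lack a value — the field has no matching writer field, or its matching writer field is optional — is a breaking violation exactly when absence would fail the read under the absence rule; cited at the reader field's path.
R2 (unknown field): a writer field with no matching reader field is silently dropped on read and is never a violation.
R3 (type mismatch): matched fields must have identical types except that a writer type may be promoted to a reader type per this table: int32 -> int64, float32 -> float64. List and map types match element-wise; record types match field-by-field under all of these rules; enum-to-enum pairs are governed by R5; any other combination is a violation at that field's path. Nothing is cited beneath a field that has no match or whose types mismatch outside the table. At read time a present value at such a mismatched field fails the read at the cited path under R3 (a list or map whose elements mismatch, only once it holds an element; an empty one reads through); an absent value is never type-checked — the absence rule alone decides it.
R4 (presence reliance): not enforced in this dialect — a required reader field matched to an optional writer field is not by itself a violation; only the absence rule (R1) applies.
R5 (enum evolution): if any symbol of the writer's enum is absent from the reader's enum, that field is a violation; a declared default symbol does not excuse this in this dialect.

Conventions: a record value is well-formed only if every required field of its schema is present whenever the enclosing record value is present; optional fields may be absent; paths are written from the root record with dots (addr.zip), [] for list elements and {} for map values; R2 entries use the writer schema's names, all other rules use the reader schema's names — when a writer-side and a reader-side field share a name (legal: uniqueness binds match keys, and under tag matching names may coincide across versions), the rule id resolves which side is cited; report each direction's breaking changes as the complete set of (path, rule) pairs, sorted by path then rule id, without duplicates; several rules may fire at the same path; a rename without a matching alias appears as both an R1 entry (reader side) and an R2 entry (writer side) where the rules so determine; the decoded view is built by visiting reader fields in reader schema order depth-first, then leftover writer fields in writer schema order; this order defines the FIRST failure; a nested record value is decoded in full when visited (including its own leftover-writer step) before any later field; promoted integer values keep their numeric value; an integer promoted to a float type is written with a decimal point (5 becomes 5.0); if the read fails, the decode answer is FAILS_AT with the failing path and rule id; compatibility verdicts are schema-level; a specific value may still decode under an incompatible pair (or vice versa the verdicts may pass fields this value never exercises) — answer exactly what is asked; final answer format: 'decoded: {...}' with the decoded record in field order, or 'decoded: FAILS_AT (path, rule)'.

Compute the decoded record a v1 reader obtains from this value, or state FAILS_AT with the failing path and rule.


the writer's type comes first in each Account pair
decoding the Account value with the v1 reader:
  channel := null (absent, optional -> null)
  scores := {"alt": -2, "ref": 40}
  read fails at weight under R3
  => FAILS_AT (weight, R3)
diffs on Account not affecting the asked answer:
  field verified in record Account: type bool changed to string -> matters for Account compatibility verdicts, not for this value's decode
  enum Priority (field channel in record Account): symbol OWNER added -> matters for Account compatibility verdicts, not for this value's decode
  removed field payload from record Account (its key "payload" joins the reserved list) -> no rule fires on it and the decoded Account view is identical with or without it
  field retries in record Account: type int64 changed to float32 -> matters for Account compatibility verdicts, not for this value's decode
  removed field seq from record Account (its key "seq" joins the reserved list) -> matters for Account compatibility verdicts, not for this value's decode

decoded: FAILS_AT (weight, R3)


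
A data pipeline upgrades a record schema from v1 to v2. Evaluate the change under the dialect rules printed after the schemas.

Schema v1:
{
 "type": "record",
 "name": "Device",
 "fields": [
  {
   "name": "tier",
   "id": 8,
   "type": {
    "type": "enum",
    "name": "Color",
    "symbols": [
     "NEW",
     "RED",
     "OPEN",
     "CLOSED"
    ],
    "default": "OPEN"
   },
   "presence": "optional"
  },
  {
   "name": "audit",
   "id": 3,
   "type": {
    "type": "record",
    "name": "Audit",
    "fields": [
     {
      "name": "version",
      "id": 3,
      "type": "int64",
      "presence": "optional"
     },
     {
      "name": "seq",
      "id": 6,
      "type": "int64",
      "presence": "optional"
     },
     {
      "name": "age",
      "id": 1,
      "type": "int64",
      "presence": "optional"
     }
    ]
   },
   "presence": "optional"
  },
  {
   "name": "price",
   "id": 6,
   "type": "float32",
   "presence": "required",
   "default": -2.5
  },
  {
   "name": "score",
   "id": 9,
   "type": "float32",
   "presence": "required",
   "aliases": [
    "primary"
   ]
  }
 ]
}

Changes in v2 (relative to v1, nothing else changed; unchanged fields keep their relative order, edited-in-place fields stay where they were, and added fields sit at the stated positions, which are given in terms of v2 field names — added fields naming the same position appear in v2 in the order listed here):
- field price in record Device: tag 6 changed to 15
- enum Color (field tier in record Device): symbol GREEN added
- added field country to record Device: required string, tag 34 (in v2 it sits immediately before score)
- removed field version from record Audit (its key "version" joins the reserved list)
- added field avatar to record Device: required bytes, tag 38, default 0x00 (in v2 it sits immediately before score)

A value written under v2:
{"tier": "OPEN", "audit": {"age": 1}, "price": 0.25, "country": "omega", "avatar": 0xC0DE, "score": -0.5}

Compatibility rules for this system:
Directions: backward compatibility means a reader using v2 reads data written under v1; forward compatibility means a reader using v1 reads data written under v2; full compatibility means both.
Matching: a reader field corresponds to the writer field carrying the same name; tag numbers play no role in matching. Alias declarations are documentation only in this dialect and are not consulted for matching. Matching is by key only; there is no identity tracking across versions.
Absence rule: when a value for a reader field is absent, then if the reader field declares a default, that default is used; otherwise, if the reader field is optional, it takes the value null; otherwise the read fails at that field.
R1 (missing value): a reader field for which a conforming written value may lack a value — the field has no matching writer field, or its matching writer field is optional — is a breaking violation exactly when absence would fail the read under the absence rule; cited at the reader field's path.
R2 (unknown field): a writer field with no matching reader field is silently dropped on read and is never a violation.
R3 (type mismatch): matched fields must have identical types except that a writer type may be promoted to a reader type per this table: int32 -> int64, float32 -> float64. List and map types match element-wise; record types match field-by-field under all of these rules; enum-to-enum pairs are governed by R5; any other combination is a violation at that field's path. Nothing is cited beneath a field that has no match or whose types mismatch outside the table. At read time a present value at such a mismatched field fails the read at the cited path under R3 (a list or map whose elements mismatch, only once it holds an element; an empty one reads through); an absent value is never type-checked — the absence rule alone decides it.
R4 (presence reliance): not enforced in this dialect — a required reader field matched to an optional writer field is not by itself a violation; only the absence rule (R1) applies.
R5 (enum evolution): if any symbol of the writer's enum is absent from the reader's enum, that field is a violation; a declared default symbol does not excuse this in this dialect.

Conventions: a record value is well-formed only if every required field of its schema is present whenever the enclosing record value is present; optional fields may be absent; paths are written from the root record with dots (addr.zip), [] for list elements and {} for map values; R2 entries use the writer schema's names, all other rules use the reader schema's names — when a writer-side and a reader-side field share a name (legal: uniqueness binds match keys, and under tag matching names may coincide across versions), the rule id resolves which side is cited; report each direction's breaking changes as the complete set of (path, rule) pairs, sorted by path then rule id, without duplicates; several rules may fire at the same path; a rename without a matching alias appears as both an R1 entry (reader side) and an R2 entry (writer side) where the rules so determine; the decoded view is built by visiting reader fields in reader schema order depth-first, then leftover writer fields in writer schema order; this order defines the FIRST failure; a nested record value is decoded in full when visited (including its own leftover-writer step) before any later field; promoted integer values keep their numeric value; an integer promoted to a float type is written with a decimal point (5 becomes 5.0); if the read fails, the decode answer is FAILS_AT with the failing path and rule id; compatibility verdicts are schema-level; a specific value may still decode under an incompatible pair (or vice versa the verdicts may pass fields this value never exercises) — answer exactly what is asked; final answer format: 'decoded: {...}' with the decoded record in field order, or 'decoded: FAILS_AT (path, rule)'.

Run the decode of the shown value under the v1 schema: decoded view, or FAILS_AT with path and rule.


each type pair in Device: writer, then reader
decoding the Device value with the v1 reader:
  tier := "OPEN"
  audit.version := null (not supplied -> null)
  audit.seq := null (not supplied -> null)
  audit.age := 1
  price := 0.25
  score := -0.5
  writer country: unmatched, discarded
  writer avatar: unmatched, discarded
  => decoded: {"tier": "OPEN", "audit": {"version": null, "seq": null, "age": 1}, "price": 0.25, "score": -0.5}
ruling out the remaining Device differences:
  field price in record Device: tag 6 changed to 15 -> inert under this dialect — no rule fires on Device and the result does not move
  enum Color (field tier in record Device): symbol GREEN added -> a verdict-level change on Device — the shown value reads the same
  added field avatar to record Device: required bytes, tag 38, default 0x00 (in v2 it sits immediately before score) -> inert under this dialect — no rule fires on Device and the result does not move
  removed field version from record Audit (its key "version" joins the reserved list) -> inert under this dialect — no rule fires on Device and the result does not move
  added field country to record Device: required string, tag 34 (in v2 it sits immediately before score) -> a verdict-level change on Device — the shown value reads the same

decoded: {"tier": "OPEN", "audit": {"version": null, "seq": null, "age": 1}, "price": 0.25, "score": -0.5}


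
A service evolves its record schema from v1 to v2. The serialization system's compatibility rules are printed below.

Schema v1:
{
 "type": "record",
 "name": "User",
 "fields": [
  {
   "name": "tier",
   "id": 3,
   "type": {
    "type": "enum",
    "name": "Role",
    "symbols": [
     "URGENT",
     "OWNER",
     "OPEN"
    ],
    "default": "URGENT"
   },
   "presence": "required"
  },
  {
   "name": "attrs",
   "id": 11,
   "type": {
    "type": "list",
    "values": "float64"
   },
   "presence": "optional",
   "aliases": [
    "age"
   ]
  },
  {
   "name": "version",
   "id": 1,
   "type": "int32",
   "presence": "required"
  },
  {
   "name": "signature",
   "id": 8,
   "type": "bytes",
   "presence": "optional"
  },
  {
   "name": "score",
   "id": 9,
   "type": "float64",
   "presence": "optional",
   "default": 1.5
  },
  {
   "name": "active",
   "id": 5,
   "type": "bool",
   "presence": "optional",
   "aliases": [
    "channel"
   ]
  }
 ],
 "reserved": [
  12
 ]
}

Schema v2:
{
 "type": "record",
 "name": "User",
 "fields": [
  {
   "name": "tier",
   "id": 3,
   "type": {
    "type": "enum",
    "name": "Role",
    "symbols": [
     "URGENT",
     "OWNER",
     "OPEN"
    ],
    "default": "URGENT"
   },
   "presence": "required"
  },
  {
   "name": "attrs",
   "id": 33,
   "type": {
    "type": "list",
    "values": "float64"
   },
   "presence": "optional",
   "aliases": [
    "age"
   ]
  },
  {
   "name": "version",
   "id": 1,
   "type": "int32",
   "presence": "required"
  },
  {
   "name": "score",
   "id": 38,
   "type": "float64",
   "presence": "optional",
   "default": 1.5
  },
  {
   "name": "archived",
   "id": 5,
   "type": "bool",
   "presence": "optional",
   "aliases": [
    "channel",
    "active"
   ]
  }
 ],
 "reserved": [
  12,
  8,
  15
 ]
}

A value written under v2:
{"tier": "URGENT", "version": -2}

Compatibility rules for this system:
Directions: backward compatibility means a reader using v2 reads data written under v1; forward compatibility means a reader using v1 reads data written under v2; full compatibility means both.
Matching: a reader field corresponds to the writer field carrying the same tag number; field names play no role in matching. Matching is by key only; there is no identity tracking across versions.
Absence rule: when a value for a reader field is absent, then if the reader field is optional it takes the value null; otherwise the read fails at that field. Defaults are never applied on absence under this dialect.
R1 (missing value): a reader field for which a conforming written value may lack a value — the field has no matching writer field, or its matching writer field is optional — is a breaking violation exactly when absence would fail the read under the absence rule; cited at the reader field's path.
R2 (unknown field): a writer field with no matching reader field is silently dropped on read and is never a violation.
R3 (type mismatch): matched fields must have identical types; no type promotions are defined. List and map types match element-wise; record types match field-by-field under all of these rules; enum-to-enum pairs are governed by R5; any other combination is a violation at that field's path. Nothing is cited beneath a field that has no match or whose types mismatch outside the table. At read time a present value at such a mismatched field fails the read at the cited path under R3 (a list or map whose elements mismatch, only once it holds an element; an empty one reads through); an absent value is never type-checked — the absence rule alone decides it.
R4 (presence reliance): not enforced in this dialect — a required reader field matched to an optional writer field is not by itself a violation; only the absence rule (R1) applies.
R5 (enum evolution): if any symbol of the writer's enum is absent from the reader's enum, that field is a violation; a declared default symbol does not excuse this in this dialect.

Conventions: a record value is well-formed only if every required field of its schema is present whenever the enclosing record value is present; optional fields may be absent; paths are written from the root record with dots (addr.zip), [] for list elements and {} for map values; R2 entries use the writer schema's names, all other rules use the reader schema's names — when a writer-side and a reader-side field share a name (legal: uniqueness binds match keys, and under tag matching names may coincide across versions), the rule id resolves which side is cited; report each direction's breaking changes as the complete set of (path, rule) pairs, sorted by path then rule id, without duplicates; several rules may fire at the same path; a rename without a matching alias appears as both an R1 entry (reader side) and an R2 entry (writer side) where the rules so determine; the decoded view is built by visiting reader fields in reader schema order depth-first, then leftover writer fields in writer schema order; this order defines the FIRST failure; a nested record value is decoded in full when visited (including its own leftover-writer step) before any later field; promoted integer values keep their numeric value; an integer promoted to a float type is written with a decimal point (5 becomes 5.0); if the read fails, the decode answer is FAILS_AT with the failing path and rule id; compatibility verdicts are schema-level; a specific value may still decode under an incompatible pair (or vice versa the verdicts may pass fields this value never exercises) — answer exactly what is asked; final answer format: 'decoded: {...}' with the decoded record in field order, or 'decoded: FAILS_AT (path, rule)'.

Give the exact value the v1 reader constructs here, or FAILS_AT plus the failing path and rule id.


each type pair in User: writer, then reader
migrating the User value to v1:
  tier := "URGENT"
  attrs := null (absent, optional -> null)
  version := -2
  signature := null (absent, optional -> null)
  score := null (absent, optional -> null)
  active := null (absent, optional -> null)
  => decoded: {"tier": "URGENT", "attrs": null, "version": -2, "signature": null, "score": null, "active": null}
ruling out the remaining User differences:
  renamed field active to archived in record User (alias active declared on the renamed field) -> inert under this dialect — no rule fires on User and the result does not move
  removed field signature from record User (its key 8 joins the reserved list) -> inert under this dialect — no rule fires on User and the result does not move
  field attrs in record User: tag 11 changed to 33 -> inert under this dialect — no rule fires on User and the result does not move
  field score in record User: tag 9 changed to 38 -> inert under this dialect — no rule fires on User and the result does not move

decoded: {"tier": "URGENT", "attrs": null, "version": -2, "signature": null, "score": null, "active": null}
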